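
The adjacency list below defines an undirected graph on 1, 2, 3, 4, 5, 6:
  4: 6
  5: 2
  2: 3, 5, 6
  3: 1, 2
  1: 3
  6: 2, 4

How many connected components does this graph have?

1

From 1: component {1, 2, 3, 4, 5, 6}.
That's 1 component.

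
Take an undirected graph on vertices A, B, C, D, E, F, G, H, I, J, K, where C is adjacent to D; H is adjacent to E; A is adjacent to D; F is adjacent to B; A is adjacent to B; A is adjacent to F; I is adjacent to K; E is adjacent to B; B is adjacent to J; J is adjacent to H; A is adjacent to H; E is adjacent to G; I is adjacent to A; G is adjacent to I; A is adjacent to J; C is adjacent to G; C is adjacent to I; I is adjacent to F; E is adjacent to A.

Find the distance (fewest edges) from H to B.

Distance 0: H.
Distance 1: A, E, J.
Distance 2: B, D, F, G, I — contains B.

2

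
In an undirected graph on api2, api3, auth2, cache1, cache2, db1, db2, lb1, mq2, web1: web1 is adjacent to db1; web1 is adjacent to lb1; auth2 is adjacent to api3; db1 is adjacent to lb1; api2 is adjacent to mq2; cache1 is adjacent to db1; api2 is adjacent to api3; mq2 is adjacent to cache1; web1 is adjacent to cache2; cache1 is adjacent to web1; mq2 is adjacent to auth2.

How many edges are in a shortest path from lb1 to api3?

5

Distance 0: lb1.
Distance 1: db1, web1.
Distance 2: cache1, cache2.
Distance 3: mq2.
Distance 4: api2, auth2.
Distance 5: api3 — contains api3.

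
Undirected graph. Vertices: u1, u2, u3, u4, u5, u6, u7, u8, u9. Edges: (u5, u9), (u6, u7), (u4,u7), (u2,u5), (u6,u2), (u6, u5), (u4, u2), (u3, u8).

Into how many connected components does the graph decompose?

From u1: component {u1}.
From u2: component {u2, u4, u5, u6, u7, u9}.
From u3: component {u3, u8}.
That's 3 components.

3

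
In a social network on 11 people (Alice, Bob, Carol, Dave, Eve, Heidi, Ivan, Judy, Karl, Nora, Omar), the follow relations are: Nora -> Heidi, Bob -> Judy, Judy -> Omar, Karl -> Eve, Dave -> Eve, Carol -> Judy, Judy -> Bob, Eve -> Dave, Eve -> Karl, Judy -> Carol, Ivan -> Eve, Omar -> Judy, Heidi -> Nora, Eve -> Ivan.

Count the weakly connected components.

4

From Alice: component {Alice}.
From Bob: component {Bob, Carol, Judy, Omar}.
From Dave: component {Dave, Eve, Ivan, Karl}.
From Heidi: component {Heidi, Nora}.
That's 4 components.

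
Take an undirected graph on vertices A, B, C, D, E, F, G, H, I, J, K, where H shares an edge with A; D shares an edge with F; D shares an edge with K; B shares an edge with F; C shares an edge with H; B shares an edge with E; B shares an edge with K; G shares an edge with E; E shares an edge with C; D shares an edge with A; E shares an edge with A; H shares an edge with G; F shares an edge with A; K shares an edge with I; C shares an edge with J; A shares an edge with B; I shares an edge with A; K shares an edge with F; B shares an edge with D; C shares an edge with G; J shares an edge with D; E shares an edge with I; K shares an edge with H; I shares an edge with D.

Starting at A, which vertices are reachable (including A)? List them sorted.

A, B, C, D, E, F, G, H, I, J, K

Start at A.
Its neighbours: B, D, E, F, H, I.
Then their neighbours: C, G, J, K.
Every vertex is now reached.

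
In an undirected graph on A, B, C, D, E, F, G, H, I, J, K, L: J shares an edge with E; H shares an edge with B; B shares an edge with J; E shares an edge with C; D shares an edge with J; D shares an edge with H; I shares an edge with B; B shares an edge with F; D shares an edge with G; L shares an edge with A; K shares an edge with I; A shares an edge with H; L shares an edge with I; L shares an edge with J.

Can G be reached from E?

Yes

Explore from E.
Distance 1: reach C, J.
Distance 2: reach B, D, L.
Distance 3: reach A, F, G, H, I.
Found G.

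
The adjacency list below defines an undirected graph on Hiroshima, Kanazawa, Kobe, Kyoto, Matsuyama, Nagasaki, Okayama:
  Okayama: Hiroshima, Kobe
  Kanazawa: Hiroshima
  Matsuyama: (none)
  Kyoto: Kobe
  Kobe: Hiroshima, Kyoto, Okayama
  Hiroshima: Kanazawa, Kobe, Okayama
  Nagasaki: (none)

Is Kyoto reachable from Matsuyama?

No

Matsuyama has no edges, so nothing is reachable from it.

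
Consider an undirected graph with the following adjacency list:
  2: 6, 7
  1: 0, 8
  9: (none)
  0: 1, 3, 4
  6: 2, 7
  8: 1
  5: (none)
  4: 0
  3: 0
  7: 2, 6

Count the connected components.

From 0: component {0, 1, 3, 4, 8}.
From 2: component {2, 6, 7}.
From 5: component {5}.
From 9: component {9}.
That's 4 components.

4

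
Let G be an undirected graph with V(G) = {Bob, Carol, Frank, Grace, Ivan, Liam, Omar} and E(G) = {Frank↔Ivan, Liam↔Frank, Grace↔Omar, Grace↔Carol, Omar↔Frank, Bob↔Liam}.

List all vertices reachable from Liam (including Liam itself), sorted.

Start at Liam.
Its neighbours: Bob, Frank.
Then their neighbours: Ivan, Omar.
Then next layer: Grace.
Then next layer: Carol.
Every vertex is now reached.

Bob, Carol, Frank, Grace, Ivan, Liam, Omar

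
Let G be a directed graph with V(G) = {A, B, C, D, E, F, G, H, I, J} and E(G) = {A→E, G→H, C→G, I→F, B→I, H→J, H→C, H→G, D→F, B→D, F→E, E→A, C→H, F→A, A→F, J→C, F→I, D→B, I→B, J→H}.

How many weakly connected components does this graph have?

2

From A: component {A, B, D, E, F, I}.
From C: component {C, G, H, J}.
That's 2 components.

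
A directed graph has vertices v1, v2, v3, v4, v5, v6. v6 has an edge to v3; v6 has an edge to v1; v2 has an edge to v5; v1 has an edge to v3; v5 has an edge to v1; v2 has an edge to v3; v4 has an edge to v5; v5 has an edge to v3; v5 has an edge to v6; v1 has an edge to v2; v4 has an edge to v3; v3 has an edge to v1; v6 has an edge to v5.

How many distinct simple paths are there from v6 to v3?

7

v6→v1→v2→v3
v6→v1→v2→v5→v3
v6→v1→v3
v6→v3
v6→v5→v1→v2→v3
v6→v5→v1→v3
v6→v5→v3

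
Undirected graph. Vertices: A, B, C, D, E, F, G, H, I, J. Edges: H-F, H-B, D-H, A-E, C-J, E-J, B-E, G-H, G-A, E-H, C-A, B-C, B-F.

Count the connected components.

From A: component {A, B, C, D, E, F, G, H, J}.
From I: component {I}.
That's 2 components.

2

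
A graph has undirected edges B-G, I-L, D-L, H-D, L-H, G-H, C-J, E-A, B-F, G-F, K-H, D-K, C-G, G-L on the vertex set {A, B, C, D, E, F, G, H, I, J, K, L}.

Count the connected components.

From A: component {A, E}.
From B: component {B, C, D, F, G, H, I, J, K, L}.
That's 2 components.

2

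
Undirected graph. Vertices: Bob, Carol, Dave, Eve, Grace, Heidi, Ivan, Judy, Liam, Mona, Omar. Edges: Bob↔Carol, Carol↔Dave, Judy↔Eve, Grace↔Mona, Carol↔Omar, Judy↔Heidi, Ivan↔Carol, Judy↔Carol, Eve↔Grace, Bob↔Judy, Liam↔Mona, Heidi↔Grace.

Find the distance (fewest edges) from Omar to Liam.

Distance 0: Omar.
Distance 1: Carol.
Distance 2: Bob, Dave, Ivan, Judy.
Distance 3: Eve, Heidi.
Distance 4: Grace.
Distance 5: Mona.
Distance 6: Liam — contains Liam.

6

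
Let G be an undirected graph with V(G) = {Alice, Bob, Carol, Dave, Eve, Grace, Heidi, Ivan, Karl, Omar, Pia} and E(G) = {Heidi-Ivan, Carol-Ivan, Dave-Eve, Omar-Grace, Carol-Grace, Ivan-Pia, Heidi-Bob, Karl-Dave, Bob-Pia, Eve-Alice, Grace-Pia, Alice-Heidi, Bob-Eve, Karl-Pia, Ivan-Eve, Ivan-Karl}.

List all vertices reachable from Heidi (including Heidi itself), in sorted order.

Start at Heidi.
Its neighbours: Alice, Bob, Ivan.
Then their neighbours: Carol, Eve, Karl, Pia.
Then next layer: Dave, Grace.
Then next layer: Omar.
Every vertex is now reached.

Alice, Bob, Carol, Dave, Eve, Grace, Heidi, Ivan, Karl, Omar, Pia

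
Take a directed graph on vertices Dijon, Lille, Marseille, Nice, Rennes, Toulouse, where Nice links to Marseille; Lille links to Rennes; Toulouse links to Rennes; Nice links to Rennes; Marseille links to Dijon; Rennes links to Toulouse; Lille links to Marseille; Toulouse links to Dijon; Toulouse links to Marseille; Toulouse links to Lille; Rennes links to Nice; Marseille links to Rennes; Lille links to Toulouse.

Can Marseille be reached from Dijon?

Dijon has no outgoing edges, so nothing is reachable from it.

No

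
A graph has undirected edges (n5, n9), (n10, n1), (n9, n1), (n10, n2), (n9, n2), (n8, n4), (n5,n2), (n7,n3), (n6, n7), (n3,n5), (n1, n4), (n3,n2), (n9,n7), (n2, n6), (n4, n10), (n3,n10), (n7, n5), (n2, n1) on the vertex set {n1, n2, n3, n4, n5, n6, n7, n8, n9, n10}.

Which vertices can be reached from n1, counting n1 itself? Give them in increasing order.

Start at n1.
Its neighbours: n2, n4, n9, n10.
Then their neighbours: n3, n5, n6, n7, n8.
Every vertex is now reached.

n1, n2, n3, n4, n5, n6, n7, n8, n9, n10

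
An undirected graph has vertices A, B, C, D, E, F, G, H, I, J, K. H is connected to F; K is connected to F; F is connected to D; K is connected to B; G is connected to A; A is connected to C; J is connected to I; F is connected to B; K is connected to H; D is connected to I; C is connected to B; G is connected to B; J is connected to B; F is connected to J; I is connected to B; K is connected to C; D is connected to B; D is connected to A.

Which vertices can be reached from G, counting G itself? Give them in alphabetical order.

A, B, C, D, F, G, H, I, J, K

Start at G.
Its neighbours: A, B.
Then their neighbours: C, D, F, I, J, K.
Then next layer: H.
Nothing further is reachable.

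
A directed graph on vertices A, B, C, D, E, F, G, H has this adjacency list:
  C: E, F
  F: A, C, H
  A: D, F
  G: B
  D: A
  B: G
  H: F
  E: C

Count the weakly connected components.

From A: component {A, C, D, E, F, H}.
From B: component {B, G}.
That's 2 components.

2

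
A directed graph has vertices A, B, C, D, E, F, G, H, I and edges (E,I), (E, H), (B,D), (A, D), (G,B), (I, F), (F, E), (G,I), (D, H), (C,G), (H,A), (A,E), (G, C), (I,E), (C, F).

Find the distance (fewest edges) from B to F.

Distance 0: B.
Distance 1: D.
Distance 2: H.
Distance 3: A.
Distance 4: E.
Distance 5: I.
Distance 6: F — contains F.

6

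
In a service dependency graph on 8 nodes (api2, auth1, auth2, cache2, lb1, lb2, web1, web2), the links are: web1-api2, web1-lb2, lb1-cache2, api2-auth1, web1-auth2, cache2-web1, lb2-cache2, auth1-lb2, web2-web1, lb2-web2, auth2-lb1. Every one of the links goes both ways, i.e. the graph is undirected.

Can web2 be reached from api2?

Yes

Explore from api2.
Distance 1: reach auth1, web1.
Distance 2: reach auth2, cache2, lb2, web2.
Found web2.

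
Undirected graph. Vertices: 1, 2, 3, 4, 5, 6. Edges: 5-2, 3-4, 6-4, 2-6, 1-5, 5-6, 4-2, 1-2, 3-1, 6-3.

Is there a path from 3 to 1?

Explore from 3.
Distance 1: reach 1, 4, 6.
Found 1.

Yes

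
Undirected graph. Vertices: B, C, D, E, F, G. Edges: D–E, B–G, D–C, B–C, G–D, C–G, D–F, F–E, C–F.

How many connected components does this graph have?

From B: component {B, C, D, E, F, G}.
That's 1 component.

1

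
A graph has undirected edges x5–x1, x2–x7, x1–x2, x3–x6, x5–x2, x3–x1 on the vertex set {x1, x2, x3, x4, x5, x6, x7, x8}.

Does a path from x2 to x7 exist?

Explore from x2.
Distance 1: reach x1, x5, x7.
Found x7.

Yes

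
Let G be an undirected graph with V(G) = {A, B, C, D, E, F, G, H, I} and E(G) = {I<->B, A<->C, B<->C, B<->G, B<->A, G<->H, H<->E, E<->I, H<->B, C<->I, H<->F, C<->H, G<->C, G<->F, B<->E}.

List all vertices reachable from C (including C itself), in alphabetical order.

A, B, C, E, F, G, H, I

Start at C.
Its neighbours: A, B, G, H, I.
Then their neighbours: E, F.
Nothing further is reachable.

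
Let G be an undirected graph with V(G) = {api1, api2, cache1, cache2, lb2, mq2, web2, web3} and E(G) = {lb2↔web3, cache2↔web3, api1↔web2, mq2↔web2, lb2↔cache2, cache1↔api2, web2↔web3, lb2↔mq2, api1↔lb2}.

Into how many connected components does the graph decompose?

From api1: component {api1, cache2, lb2, mq2, web2, web3}.
From api2: component {api2, cache1}.
That's 2 components.

2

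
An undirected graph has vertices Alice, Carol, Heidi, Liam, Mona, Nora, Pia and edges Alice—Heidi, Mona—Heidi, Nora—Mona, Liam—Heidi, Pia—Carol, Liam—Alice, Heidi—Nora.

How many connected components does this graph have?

2

From Alice: component {Alice, Heidi, Liam, Mona, Nora}.
From Carol: component {Carol, Pia}.
That's 2 components.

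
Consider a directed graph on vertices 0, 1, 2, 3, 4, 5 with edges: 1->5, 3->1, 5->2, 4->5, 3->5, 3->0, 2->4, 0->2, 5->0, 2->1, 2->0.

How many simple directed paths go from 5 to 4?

5→0→2→4
5→2→4

2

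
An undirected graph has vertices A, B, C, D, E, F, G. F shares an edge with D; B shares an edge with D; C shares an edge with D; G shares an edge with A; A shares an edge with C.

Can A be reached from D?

Explore from D.
Distance 1: reach B, C, F.
Distance 2: reach A.
Found A.

Yes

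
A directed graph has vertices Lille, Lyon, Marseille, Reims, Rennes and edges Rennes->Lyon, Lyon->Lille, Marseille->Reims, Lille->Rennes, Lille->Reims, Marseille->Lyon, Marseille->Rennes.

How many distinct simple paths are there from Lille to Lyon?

1

Lille→Rennes→Lyon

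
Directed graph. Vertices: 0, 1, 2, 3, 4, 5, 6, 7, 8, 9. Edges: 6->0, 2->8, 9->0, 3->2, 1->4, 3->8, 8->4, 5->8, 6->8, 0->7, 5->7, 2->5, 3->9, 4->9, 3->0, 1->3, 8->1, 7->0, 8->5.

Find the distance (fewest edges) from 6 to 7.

Distance 0: 6.
Distance 1: 0, 8.
Distance 2: 1, 4, 5, 7 — contains 7.

2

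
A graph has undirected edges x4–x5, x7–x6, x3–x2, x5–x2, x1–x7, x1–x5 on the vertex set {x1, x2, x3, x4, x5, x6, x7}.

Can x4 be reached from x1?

Yes

Explore from x1.
Distance 1: reach x5, x7.
Distance 2: reach x2, x4, x6.
Found x4.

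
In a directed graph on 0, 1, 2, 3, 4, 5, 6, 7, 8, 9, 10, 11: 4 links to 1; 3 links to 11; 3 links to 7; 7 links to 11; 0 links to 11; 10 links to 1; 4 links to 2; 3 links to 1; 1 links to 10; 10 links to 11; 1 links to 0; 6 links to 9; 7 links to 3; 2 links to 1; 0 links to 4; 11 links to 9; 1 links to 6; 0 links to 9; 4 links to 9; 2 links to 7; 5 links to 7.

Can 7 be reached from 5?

Yes

Explore from 5.
Distance 1: reach 7.
Found 7.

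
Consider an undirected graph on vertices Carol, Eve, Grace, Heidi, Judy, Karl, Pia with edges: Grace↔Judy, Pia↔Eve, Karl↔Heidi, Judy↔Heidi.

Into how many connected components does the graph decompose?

3

From Carol: component {Carol}.
From Eve: component {Eve, Pia}.
From Grace: component {Grace, Heidi, Judy, Karl}.
That's 3 components.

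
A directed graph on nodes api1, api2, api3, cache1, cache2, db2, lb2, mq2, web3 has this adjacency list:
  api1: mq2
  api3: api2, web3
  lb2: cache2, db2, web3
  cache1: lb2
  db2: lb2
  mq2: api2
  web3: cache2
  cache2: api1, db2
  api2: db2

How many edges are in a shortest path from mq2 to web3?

Distance 0: mq2.
Distance 1: api2.
Distance 2: db2.
Distance 3: lb2.
Distance 4: cache2, web3 — contains web3.

4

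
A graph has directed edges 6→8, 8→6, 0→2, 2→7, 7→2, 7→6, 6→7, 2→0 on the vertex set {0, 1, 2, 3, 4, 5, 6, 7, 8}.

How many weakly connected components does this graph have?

From 0: component {0, 2, 6, 7, 8}.
From 1: component {1}.
From 3: component {3}.
From 4: component {4}.
From 5: component {5}.
That's 5 components.

5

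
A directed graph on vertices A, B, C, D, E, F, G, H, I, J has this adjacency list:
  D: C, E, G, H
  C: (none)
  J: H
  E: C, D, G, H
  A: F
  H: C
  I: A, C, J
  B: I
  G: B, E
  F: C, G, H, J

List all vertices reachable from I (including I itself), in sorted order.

Start at I.
Its neighbours: A, C, J.
Then their neighbours: F, H.
Then next layer: G.
Then next layer: B, E.
Then next layer: D.
Every vertex is now reached.

A, B, C, D, E, F, G, H, I, J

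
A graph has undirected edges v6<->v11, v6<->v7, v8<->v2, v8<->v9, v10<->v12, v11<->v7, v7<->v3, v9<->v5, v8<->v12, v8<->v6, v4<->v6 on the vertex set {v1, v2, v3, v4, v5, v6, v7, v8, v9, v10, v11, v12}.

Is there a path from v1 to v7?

No

v1 has no edges, so nothing is reachable from it.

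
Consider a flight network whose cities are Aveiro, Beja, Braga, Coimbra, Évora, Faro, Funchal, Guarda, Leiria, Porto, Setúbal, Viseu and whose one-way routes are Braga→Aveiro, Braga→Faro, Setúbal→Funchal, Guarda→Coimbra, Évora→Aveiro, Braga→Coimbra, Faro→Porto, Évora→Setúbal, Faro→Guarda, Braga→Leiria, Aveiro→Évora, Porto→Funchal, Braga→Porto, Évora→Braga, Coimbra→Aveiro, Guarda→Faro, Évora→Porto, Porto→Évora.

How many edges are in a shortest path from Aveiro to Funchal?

Distance 0: Aveiro.
Distance 1: Évora.
Distance 2: Braga, Porto, Setúbal.
Distance 3: Coimbra, Faro, Funchal, Leiria — contains Funchal.

3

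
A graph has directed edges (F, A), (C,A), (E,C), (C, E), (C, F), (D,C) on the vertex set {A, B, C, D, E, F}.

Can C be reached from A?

No

A has no outgoing edges, so nothing is reachable from it.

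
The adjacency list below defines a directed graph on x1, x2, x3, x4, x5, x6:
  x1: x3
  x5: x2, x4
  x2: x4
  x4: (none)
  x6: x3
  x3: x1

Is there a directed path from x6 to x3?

Explore from x6.
Distance 1: reach x3.
Found x3.

Yes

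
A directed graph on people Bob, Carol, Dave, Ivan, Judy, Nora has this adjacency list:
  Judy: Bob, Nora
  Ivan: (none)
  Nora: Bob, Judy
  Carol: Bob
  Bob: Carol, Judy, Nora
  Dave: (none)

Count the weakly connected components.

From Bob: component {Bob, Carol, Judy, Nora}.
From Dave: component {Dave}.
From Ivan: component {Ivan}.
That's 3 components.

3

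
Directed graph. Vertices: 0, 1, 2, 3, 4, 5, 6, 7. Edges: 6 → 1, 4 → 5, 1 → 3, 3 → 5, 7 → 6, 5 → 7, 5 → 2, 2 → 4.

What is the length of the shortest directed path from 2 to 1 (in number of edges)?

5

Distance 0: 2.
Distance 1: 4.
Distance 2: 5.
Distance 3: 7.
Distance 4: 6.
Distance 5: 1 — contains 1.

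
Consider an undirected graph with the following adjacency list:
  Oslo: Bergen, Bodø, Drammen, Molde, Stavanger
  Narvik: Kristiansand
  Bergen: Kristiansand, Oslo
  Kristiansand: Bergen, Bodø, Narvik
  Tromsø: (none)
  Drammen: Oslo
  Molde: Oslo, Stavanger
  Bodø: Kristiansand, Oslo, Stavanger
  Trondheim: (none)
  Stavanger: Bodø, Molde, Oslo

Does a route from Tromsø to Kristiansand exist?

No

Tromsø has no edges, so nothing is reachable from it.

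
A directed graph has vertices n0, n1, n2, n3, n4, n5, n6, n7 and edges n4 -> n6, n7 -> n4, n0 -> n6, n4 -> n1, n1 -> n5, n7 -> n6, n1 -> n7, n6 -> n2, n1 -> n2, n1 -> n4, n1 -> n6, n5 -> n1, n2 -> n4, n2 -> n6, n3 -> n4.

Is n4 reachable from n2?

Explore from n2.
Distance 1: reach n4, n6.
Found n4.

Yes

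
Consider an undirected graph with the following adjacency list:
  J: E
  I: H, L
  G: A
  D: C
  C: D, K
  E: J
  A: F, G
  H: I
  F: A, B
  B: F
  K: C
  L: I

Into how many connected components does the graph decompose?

From A: component {A, B, F, G}.
From C: component {C, D, K}.
From E: component {E, J}.
From H: component {H, I, L}.
That's 4 components.

4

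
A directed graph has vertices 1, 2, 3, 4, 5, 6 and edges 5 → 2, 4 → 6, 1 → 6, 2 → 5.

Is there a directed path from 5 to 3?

No

Explore from 5.
Distance 1: reach 2.
The search from 5 is exhausted; no directed path reaches 3.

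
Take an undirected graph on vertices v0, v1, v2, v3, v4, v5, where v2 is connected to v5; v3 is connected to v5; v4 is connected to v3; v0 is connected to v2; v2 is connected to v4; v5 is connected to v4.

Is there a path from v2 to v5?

Yes

Explore from v2.
Distance 1: reach v0, v4, v5.
Found v5.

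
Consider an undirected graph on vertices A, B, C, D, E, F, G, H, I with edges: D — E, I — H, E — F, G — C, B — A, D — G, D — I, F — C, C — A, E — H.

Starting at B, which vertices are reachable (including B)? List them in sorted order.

A, B, C, D, E, F, G, H, I

Start at B.
Its neighbours: A.
Then their neighbours: C.
Then next layer: F, G.
Then next layer: D, E.
Then next layer: H, I.
Every vertex is now reached.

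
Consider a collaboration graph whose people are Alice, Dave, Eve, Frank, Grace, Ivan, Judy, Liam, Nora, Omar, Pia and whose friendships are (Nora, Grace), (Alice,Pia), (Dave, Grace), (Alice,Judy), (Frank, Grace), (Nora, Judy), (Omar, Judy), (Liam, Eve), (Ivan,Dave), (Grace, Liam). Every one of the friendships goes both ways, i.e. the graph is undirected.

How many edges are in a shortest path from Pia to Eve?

Distance 0: Pia.
Distance 1: Alice.
Distance 2: Judy.
Distance 3: Nora, Omar.
Distance 4: Grace.
Distance 5: Dave, Frank, Liam.
Distance 6: Eve, Ivan — contains Eve.

6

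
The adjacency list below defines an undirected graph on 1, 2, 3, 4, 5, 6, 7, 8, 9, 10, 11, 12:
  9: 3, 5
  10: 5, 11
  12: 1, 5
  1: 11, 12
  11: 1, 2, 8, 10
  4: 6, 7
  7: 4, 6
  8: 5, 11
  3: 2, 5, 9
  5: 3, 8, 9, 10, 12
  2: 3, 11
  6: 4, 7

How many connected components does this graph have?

2

From 1: component {1, 2, 3, 5, 8, 9, 10, 11, 12}.
From 4: component {4, 6, 7}.
That's 2 components.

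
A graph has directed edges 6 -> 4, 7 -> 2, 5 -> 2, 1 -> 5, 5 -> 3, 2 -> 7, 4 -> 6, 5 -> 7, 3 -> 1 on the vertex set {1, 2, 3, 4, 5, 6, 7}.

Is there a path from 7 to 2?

Explore from 7.
Distance 1: reach 2.
Found 2.

Yes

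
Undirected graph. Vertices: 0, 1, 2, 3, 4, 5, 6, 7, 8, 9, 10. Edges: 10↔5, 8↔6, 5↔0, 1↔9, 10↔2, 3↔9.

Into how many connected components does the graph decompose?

5

From 0: component {0, 2, 5, 10}.
From 1: component {1, 3, 9}.
From 4: component {4}.
From 6: component {6, 8}.
From 7: component {7}.
That's 5 components.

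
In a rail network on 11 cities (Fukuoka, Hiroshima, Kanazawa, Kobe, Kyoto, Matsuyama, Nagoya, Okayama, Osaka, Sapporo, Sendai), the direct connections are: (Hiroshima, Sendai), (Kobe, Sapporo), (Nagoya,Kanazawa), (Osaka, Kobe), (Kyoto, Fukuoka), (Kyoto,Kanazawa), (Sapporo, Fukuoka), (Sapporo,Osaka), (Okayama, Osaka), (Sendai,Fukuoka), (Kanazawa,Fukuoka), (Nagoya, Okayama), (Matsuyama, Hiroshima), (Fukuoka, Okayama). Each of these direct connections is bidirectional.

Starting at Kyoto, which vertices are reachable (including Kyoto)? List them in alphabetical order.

Start at Kyoto.
Its neighbours: Fukuoka, Kanazawa.
Then their neighbours: Nagoya, Okayama, Sapporo, Sendai.
Then next layer: Hiroshima, Kobe, Osaka.
Then next layer: Matsuyama.
Every vertex is now reached.

Fukuoka, Hiroshima, Kanazawa, Kobe, Kyoto, Matsuyama, Nagoya, Okayama, Osaka, Sapporo, Sendai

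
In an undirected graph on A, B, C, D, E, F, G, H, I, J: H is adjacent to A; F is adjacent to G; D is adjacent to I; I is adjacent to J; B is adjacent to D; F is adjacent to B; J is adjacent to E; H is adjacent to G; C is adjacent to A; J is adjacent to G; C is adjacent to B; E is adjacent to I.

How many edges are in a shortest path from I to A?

4

Distance 0: I.
Distance 1: D, E, J.
Distance 2: B, G.
Distance 3: C, F, H.
Distance 4: A — contains A.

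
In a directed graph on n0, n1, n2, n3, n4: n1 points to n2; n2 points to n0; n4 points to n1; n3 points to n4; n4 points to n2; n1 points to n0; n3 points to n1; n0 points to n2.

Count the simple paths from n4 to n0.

n4→n1→n0
n4→n1→n2→n0
n4→n2→n0

3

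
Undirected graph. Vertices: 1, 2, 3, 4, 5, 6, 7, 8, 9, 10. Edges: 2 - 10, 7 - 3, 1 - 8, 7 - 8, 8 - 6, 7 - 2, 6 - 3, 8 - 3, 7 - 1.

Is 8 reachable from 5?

No

5 has no edges, so nothing is reachable from it.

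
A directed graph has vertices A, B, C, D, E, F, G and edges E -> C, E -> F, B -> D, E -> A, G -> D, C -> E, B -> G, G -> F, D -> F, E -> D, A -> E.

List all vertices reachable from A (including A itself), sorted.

A, C, D, E, F

Start at A.
Its neighbours: E.
Then their neighbours: C, D, F.
Nothing further is reachable.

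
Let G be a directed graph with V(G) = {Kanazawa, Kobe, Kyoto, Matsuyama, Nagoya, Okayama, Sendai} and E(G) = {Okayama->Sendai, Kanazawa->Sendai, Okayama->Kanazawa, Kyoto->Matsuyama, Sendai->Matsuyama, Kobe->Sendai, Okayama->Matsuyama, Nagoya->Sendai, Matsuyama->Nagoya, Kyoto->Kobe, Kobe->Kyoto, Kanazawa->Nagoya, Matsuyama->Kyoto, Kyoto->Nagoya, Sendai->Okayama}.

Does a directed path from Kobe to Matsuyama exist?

Explore from Kobe.
Distance 1: reach Kyoto, Sendai.
Distance 2: reach Matsuyama, Nagoya, Okayama.
Found Matsuyama.

Yes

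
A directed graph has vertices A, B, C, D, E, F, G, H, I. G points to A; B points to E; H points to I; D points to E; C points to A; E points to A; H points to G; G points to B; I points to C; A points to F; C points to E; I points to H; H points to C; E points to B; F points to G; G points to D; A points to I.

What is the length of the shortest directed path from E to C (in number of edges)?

Distance 0: E.
Distance 1: A, B.
Distance 2: F, I.
Distance 3: C, G, H — contains C.

3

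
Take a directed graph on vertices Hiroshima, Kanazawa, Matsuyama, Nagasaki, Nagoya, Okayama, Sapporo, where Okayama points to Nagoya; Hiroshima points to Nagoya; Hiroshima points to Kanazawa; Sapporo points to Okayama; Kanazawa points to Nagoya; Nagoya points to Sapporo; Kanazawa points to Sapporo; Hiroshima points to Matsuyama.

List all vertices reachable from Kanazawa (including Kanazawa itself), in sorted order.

Kanazawa, Nagoya, Okayama, Sapporo

Start at Kanazawa.
Its neighbours: Nagoya, Sapporo.
Then their neighbours: Okayama.
Nothing further is reachable.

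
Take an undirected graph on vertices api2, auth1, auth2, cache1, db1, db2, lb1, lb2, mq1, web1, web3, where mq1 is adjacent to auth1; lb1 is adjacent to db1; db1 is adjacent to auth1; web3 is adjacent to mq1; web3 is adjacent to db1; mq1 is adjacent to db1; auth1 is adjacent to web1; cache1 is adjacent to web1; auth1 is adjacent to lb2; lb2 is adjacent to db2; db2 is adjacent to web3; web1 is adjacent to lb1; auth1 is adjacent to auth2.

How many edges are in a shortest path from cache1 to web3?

Distance 0: cache1.
Distance 1: web1.
Distance 2: auth1, lb1.
Distance 3: auth2, db1, lb2, mq1.
Distance 4: db2, web3 — contains web3.

4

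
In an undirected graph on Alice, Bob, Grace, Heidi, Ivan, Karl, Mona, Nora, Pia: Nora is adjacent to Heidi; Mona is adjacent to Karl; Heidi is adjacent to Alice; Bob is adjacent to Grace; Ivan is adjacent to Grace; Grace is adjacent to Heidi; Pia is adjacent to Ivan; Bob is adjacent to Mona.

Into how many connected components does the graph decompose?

1

From Alice: component {Alice, Bob, Grace, Heidi, Ivan, Karl, Mona, Nora, Pia}.
That's 1 component.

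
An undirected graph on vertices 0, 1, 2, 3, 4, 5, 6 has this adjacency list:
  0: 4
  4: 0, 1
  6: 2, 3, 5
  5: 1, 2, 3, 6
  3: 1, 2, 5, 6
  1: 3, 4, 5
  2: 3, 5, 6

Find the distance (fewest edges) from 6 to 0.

4

Distance 0: 6.
Distance 1: 2, 3, 5.
Distance 2: 1.
Distance 3: 4.
Distance 4: 0 — contains 0.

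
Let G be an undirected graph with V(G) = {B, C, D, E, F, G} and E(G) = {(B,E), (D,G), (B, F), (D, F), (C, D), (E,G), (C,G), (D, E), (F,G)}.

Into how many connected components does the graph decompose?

1

From B: component {B, C, D, E, F, G}.
That's 1 component.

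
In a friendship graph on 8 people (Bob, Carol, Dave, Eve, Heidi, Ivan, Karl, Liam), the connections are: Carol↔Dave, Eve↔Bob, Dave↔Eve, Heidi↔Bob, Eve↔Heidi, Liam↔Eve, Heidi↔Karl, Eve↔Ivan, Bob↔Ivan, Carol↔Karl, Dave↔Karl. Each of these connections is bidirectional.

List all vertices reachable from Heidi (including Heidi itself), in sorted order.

Bob, Carol, Dave, Eve, Heidi, Ivan, Karl, Liam

Start at Heidi.
Its neighbours: Bob, Eve, Karl.
Then their neighbours: Carol, Dave, Ivan, Liam.
Every vertex is now reached.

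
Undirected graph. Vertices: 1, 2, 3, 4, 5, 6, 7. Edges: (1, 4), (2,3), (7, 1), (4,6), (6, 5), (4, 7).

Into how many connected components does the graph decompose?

2

From 1: component {1, 4, 5, 6, 7}.
From 2: component {2, 3}.
That's 2 components.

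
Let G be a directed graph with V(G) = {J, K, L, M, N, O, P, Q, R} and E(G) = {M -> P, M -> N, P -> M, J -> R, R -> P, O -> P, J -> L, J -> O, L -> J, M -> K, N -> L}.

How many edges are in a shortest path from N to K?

6

Distance 0: N.
Distance 1: L.
Distance 2: J.
Distance 3: O, R.
Distance 4: P.
Distance 5: M.
Distance 6: K — contains K.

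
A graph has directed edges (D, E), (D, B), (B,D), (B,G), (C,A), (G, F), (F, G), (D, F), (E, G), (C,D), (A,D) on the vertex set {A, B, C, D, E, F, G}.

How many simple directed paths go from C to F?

C→A→D→B→G→F
C→A→D→E→G→F
C→A→D→F
C→D→B→G→F
C→D→E→G→F
C→D→F

6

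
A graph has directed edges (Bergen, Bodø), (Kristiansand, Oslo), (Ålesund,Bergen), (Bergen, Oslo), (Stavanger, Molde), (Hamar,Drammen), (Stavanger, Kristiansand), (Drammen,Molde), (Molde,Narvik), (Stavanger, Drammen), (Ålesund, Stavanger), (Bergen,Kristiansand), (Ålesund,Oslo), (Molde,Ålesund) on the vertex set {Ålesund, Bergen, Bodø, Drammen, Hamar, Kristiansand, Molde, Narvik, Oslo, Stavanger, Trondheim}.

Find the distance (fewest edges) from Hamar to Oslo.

Distance 0: Hamar.
Distance 1: Drammen.
Distance 2: Molde.
Distance 3: Ålesund, Narvik.
Distance 4: Bergen, Oslo, Stavanger — contains Oslo.

4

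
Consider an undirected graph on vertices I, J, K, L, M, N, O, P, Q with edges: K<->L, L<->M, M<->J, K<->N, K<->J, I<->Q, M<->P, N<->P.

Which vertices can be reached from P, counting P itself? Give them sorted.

J, K, L, M, N, P

Start at P.
Its neighbours: M, N.
Then their neighbours: J, K, L.
Nothing further is reachable.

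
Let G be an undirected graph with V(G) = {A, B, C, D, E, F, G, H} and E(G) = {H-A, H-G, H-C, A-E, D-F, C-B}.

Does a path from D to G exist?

Explore from D.
Distance 1: reach F.
The search is exhausted without reaching G; it lies in a different component.

No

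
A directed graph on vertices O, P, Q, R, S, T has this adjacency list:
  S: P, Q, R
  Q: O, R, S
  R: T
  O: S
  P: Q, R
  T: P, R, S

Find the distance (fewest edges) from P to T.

2

Distance 0: P.
Distance 1: Q, R.
Distance 2: O, S, T — contains T.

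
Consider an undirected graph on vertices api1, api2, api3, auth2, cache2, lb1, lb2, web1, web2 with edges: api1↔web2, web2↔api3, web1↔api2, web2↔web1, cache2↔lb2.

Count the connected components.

From api1: component {api1, api2, api3, web1, web2}.
From auth2: component {auth2}.
From cache2: component {cache2, lb2}.
From lb1: component {lb1}.
That's 4 components.

4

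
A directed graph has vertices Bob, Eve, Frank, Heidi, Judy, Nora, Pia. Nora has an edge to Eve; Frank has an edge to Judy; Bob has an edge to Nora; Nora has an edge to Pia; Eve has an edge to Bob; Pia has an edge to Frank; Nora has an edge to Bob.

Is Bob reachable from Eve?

Yes

Explore from Eve.
Distance 1: reach Bob.
Found Bob.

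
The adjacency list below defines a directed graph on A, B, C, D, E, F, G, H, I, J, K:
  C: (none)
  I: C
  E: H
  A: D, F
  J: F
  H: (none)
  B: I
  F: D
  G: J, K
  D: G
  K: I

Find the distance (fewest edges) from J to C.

6

Distance 0: J.
Distance 1: F.
Distance 2: D.
Distance 3: G.
Distance 4: K.
Distance 5: I.
Distance 6: C — contains C.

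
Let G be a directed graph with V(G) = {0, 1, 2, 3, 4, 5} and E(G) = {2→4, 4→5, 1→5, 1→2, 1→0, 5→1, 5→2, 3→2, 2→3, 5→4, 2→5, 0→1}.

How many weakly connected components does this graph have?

From 0: component {0, 1, 2, 3, 4, 5}.
That's 1 component.

1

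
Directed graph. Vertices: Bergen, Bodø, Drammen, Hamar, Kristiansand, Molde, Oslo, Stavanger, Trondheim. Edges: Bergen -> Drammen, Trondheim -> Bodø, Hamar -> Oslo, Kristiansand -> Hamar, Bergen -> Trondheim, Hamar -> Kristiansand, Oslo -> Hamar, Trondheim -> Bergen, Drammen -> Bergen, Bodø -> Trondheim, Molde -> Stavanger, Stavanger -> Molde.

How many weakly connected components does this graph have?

From Bergen: component {Bergen, Bodø, Drammen, Trondheim}.
From Hamar: component {Hamar, Kristiansand, Oslo}.
From Molde: component {Molde, Stavanger}.
That's 3 components.

3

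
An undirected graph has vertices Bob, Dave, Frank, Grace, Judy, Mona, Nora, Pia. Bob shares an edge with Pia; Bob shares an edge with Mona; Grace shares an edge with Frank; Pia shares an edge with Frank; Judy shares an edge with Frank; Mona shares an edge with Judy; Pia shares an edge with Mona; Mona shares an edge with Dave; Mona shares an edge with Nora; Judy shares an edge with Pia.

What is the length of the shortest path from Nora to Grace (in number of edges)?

4

Distance 0: Nora.
Distance 1: Mona.
Distance 2: Bob, Dave, Judy, Pia.
Distance 3: Frank.
Distance 4: Grace — contains Grace.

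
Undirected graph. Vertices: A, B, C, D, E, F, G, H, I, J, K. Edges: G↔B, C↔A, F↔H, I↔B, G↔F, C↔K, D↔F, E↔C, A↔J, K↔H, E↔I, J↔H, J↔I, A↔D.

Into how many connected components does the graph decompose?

1

From A: component {A, B, C, D, E, F, G, H, I, J, K}.
That's 1 component.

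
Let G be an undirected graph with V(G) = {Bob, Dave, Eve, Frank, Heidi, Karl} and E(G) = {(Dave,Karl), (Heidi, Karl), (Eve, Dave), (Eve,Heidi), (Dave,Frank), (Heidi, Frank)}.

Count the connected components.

2

From Bob: component {Bob}.
From Dave: component {Dave, Eve, Frank, Heidi, Karl}.
That's 2 components.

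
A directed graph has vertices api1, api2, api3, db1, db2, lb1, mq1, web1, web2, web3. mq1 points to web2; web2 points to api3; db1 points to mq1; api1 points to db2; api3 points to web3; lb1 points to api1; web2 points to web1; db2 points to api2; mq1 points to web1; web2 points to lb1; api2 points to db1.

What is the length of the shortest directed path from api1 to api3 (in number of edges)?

6

Distance 0: api1.
Distance 1: db2.
Distance 2: api2.
Distance 3: db1.
Distance 4: mq1.
Distance 5: web1, web2.
Distance 6: api3, lb1 — contains api3.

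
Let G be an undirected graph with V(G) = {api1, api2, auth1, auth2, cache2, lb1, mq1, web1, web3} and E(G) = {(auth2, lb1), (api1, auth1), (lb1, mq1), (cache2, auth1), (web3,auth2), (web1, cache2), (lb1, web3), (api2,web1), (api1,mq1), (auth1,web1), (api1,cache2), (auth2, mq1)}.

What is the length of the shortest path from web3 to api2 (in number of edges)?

Distance 0: web3.
Distance 1: auth2, lb1.
Distance 2: mq1.
Distance 3: api1.
Distance 4: auth1, cache2.
Distance 5: web1.
Distance 6: api2 — contains api2.

6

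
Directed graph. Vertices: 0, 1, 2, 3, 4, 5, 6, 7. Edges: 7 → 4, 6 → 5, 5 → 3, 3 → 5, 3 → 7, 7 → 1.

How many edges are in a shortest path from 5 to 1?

Distance 0: 5.
Distance 1: 3.
Distance 2: 7.
Distance 3: 1, 4 — contains 1.

3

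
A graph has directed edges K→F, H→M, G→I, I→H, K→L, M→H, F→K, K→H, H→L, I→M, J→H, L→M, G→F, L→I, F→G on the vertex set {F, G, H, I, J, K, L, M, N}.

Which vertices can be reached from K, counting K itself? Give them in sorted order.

Start at K.
Its neighbours: F, H, L.
Then their neighbours: G, I, M.
Nothing further is reachable.

F, G, H, I, K, L, M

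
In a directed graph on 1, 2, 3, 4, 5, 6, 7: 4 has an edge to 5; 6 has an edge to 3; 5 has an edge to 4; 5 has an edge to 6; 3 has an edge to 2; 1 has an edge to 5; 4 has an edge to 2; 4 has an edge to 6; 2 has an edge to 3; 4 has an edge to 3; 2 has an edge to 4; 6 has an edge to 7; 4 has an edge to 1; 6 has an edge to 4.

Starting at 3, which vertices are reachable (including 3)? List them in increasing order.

Start at 3.
Its neighbours: 2.
Then their neighbours: 4.
Then next layer: 1, 5, 6.
Then next layer: 7.
Every vertex is now reached.

1, 2, 3, 4, 5, 6, 7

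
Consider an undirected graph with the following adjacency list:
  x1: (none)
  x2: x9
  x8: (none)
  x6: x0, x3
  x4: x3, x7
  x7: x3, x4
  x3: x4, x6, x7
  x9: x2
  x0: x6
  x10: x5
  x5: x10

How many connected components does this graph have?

From x0: component {x0, x3, x4, x6, x7}.
From x1: component {x1}.
From x2: component {x2, x9}.
From x5: component {x5, x10}.
From x8: component {x8}.
That's 5 components.

5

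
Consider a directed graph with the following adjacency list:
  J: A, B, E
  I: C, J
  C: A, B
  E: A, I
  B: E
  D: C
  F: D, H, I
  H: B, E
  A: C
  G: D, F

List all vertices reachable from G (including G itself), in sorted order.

Start at G.
Its neighbours: D, F.
Then their neighbours: C, H, I.
Then next layer: A, B, E, J.
Every vertex is now reached.

A, B, C, D, E, F, G, H, I, J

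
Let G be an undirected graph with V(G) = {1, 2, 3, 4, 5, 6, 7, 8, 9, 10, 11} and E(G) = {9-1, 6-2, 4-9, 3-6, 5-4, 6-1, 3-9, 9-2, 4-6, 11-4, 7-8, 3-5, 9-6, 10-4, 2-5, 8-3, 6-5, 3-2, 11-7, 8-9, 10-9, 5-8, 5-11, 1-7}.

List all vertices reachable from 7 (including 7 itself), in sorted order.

1, 2, 3, 4, 5, 6, 7, 8, 9, 10, 11

Start at 7.
Its neighbours: 1, 8, 11.
Then their neighbours: 3, 4, 5, 6, 9.
Then next layer: 2, 10.
Every vertex is now reached.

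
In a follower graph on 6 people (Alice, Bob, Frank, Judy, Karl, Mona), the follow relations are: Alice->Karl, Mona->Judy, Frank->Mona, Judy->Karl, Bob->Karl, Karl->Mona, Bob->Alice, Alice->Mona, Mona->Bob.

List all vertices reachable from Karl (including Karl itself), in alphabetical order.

Start at Karl.
Its neighbours: Mona.
Then their neighbours: Bob, Judy.
Then next layer: Alice.
Nothing further is reachable.

Alice, Bob, Judy, Karl, Mona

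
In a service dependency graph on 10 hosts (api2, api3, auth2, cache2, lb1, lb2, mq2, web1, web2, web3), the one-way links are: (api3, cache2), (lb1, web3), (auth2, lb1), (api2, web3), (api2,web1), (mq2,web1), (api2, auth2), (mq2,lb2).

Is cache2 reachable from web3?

web3 has no outgoing edges, so nothing is reachable from it.

No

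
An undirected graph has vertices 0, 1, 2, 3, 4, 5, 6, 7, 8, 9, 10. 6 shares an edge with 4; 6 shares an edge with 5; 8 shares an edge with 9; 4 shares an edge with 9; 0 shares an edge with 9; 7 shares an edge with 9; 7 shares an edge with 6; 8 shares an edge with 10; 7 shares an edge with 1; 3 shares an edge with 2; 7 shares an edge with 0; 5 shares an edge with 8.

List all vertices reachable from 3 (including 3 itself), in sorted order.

Start at 3.
Its neighbours: 2.
Nothing further is reachable.

2, 3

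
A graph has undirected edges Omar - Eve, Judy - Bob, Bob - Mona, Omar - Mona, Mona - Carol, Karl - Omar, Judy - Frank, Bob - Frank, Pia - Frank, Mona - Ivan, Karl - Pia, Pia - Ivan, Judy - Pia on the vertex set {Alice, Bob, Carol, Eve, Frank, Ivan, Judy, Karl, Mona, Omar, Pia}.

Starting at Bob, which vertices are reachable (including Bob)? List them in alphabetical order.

Bob, Carol, Eve, Frank, Ivan, Judy, Karl, Mona, Omar, Pia

Start at Bob.
Its neighbours: Frank, Judy, Mona.
Then their neighbours: Carol, Ivan, Omar, Pia.
Then next layer: Eve, Karl.
Nothing further is reachable.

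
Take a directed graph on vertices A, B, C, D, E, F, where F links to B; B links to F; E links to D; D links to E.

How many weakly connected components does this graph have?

4

From A: component {A}.
From B: component {B, F}.
From C: component {C}.
From D: component {D, E}.
That's 4 components.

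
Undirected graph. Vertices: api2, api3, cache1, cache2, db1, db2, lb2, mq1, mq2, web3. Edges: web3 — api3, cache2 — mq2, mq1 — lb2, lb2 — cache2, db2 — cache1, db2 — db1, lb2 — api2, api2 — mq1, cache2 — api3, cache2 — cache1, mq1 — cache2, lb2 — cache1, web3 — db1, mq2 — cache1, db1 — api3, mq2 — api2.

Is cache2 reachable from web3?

Explore from web3.
Distance 1: reach api3, db1.
Distance 2: reach cache2, db2.
Found cache2.

Yes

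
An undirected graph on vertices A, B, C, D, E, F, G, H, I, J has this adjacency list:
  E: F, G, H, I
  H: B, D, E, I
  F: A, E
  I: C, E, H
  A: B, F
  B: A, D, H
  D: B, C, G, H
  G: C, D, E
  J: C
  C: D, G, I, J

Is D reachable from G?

Explore from G.
Distance 1: reach C, D, E.
Found D.

Yes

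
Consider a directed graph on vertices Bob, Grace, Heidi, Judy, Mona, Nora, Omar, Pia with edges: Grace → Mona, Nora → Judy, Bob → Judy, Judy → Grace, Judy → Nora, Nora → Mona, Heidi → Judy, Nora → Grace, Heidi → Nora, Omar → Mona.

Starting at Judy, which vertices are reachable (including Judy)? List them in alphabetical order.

Grace, Judy, Mona, Nora

Start at Judy.
Its neighbours: Grace, Nora.
Then their neighbours: Mona.
Nothing further is reachable.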